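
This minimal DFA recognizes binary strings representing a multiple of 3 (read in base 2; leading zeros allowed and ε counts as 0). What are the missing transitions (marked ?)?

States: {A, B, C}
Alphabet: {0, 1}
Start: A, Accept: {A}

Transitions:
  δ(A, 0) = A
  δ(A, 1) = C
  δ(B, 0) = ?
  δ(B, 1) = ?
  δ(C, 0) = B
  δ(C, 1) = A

From the language and accept set, identify what each state tracks — A: value ≡ 0 (mod 3); B: value ≡ 2 (mod 3); C: value ≡ 1 (mod 3).
Each missing δ(q, a) is the state matching the new tracked value after reading a.
δ(B, 0) = C; δ(B, 1) = B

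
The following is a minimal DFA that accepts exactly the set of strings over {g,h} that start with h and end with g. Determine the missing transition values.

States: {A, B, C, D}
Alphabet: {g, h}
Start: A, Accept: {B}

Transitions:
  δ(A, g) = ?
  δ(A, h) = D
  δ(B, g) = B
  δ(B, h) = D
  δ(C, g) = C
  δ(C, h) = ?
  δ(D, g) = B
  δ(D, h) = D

From the language and accept set, identify what each state tracks — A: no input read; B: started with h, last symbol g; C: started with g (dead); D: started with h, last symbol h.
Each missing δ(q, a) is the state matching the new tracked value after reading a.
δ(A, g) = C; δ(C, h) = C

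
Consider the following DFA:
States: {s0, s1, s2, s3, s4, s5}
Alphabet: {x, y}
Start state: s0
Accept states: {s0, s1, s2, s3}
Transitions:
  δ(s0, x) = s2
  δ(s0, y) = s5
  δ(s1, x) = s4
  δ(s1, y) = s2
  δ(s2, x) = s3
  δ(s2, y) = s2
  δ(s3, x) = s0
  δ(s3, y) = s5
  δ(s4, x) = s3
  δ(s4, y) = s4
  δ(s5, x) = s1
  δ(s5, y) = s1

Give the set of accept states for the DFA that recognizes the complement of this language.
Complement accept states = All states \ Original accept states
= {s0, s1, s2, s3, s4, s5} \ {s0, s1, s2, s3}
{s4, s5}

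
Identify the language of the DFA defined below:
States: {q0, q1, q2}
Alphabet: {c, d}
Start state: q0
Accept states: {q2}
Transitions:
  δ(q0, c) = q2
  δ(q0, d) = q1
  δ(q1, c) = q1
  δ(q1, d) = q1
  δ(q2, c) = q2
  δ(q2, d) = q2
Testing a few strings:
  'ddd' → reject
  'd' → reject
  'cc' → accept
  'cd' → accept
State roles: q0=no input read; q1=started with d (dead); q2=started with c
All strings over {c,d} starting with c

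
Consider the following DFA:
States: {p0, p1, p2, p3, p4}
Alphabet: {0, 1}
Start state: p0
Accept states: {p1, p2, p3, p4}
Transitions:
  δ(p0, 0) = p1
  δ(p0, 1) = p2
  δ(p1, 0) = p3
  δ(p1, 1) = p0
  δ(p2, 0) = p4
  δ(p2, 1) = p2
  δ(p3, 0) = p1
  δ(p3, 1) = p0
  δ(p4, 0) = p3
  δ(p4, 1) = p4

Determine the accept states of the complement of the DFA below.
Complement accept states = All states \ Original accept states
= {p0, p1, p2, p3, p4} \ {p1, p2, p3, p4}
{p0}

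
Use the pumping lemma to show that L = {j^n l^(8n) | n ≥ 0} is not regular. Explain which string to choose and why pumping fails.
Assume L is regular with pumping length p. Idea: pumping the j-block breaks the 1:8 ratio.
Choose s = j^p l^(8p) (length 9p ≥ p). By the pumping lemma, s = xyz with |xy| ≤ p, |y| > 0, so y = j^k with k ≥ 1. Then xy²z = j^(p+k) l^(8p). For this to be in L we would need 8p = 8(p+k), i.e. 8k = 0, contradicting k ≥ 1. So xy²z ∉ L.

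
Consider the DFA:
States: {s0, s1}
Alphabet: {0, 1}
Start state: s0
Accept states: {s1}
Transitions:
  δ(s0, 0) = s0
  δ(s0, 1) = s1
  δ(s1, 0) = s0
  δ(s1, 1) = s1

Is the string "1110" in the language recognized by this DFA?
Processing string "1110":
  s0 --1--> s1
  s1 --1--> s1
  s1 --1--> s1
  s1 --0--> s0
Final state: s0
Accept states: {s1}
No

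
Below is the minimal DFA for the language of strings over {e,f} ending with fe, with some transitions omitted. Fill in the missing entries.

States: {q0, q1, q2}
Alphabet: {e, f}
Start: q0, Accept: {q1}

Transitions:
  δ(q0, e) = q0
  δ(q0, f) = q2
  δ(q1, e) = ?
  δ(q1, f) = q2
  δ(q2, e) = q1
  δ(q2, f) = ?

From the language and accept set, identify what each state tracks — q0: no suffix match; q1: suffix is fe; q2: one trailing f.
Each missing δ(q, a) is the state matching the new tracked value after reading a.
δ(q1, e) = q0; δ(q2, f) = q2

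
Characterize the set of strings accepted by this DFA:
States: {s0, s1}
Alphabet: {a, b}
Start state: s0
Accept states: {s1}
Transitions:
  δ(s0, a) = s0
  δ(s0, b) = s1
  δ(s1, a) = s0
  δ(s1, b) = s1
Testing a few strings:
  'ab' → accept
  'b' → accept
  'aaa' → reject
  'bbb' → accept
State roles: s0=last symbol not b; s1=last symbol is b
All strings over {a,b} ending with b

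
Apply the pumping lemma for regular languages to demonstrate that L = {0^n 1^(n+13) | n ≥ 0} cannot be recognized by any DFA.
Assume L is regular with pumping length p. Idea: pumping the 0-block breaks the fixed offset of 13.
Choose s = 0^p 1^(p+13) ∈ L. By the pumping lemma, s = xyz with |xy| ≤ p, |y| > 0, so y = 0^k with k ≥ 1. Then xy²z = 0^(p+k) 1^(p+13). For this to be in L we would need p+13 = (p+k)+13, i.e. k = 0, contradicting k ≥ 1. So xy²z ∉ L.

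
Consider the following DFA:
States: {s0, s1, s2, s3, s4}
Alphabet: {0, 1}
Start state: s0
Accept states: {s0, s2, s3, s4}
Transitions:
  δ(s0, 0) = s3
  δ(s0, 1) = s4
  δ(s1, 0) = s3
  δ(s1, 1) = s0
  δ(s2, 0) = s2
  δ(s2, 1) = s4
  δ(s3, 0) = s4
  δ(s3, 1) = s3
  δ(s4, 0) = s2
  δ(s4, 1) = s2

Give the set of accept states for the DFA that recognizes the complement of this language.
Complement accept states = All states \ Original accept states
= {s0, s1, s2, s3, s4} \ {s0, s2, s3, s4}
{s1}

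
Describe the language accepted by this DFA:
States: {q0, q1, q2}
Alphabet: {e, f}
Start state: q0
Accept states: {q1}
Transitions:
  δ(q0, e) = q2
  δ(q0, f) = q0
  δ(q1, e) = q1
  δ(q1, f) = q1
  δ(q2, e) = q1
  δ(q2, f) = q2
Testing a few strings:
  'ffff' → reject
  'ef' → reject
  'fe' → reject
  'eeff' → accept
State roles: q0=zero e's seen; q1=≥ two e's seen; q2=one e seen
All strings over {e,f} containing at least two e's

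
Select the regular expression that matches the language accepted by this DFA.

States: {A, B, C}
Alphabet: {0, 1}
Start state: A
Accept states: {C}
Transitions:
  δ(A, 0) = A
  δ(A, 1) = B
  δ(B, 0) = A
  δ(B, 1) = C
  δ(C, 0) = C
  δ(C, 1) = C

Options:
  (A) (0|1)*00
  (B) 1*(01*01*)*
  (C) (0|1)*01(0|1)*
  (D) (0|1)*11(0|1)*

Check each option against the DFA on short strings; one disagreement eliminates an option:
  (A) (0|1)*00: on '00' the DFA goes A → A → A and rejects (A ∉ Accept), but the regex matches it → eliminate
  (B) 1*(01*01*)*: on ε the DFA stays in A and rejects (A ∉ Accept), but the regex matches it → eliminate
  (C) (0|1)*01(0|1)*: on '01' the DFA goes A → A → B and rejects (B ∉ Accept), but the regex matches it → eliminate
  (D) (0|1)*11(0|1)*: agrees with the DFA on every string of length ≤ 6
Only (D) is consistent with the DFA.
(D) (0|1)*11(0|1)*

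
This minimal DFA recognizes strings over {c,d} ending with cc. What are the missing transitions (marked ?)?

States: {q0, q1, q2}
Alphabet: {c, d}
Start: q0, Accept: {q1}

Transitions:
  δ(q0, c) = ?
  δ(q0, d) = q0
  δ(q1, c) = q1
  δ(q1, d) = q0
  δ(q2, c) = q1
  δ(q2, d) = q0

From the language and accept set, identify what each state tracks — q0: last symbol not c; q1: two trailing c's; q2: one trailing c.
Each missing δ(q, a) is the state matching the new tracked value after reading a.
δ(q0, c) = q2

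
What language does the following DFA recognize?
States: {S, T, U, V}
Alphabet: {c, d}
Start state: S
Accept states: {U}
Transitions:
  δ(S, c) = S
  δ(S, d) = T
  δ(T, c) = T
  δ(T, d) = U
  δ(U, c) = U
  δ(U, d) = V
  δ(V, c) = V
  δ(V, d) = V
Testing a few strings:
  'ddcc' → accept
  'cc' → reject
  'ccdd' → accept
  'cccd' → reject
State roles: S=zero d's; T=one d; U=two d's; V=≥ three d's (dead)
All strings over {c,d} containing exactly two d's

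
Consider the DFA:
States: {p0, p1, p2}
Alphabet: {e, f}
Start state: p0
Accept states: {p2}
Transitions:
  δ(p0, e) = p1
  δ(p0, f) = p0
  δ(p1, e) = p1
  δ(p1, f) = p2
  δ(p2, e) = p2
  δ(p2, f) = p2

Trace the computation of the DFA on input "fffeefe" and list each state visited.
read 'f': p0 → p0
  read 'f': p0 → p0
  read 'f': p0 → p0
  read 'e': p0 → p1
  read 'e': p1 → p1
  read 'f': p1 → p2
  read 'e': p2 → p2
p0 -> p0 -> p0 -> p0 -> p1 -> p1 -> p2 -> p2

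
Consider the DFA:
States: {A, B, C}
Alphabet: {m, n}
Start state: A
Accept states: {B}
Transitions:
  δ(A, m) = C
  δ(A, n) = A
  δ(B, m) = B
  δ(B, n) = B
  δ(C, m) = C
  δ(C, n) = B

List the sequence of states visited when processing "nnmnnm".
read 'n': A → A
  read 'n': A → A
  read 'm': A → C
  read 'n': C → B
  read 'n': B → B
  read 'm': B → B
A -> A -> A -> C -> B -> B -> B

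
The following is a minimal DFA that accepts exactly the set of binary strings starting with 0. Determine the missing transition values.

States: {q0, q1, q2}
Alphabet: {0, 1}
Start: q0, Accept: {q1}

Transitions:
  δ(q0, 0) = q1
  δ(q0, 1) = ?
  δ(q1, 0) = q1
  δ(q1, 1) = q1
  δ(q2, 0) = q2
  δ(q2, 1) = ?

From the language and accept set, identify what each state tracks — q0: no input read; q1: started with 0; q2: started with 1 (dead).
Each missing δ(q, a) is the state matching the new tracked value after reading a.
δ(q0, 1) = q2; δ(q2, 1) = q2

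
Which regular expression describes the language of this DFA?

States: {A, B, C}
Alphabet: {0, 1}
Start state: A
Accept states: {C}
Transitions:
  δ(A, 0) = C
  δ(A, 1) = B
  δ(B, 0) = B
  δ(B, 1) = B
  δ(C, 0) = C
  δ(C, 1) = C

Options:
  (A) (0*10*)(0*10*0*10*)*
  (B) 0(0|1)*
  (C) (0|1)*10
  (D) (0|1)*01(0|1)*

Check each option against the DFA on short strings; one disagreement eliminates an option:
  (A) (0*10*)(0*10*0*10*)*: on '0' the DFA goes A → C and accepts (C ∈ Accept), but the regex does not match it → eliminate
  (B) 0(0|1)*: agrees with the DFA on every string of length ≤ 6
  (C) (0|1)*10: on '0' the DFA goes A → C and accepts (C ∈ Accept), but the regex does not match it → eliminate
  (D) (0|1)*01(0|1)*: on '0' the DFA goes A → C and accepts (C ∈ Accept), but the regex does not match it → eliminate
Only (B) is consistent with the DFA.
(B) 0(0|1)*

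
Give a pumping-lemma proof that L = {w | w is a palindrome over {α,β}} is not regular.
Assume L is regular with pumping length p. Idea: pumping the leading α-block breaks the symmetry.
Choose s = α^p β α^p (a palindrome of length 2p+1 ≥ p). By the pumping lemma, s = xyz with |xy| ≤ p, |y| > 0, so y = α^k with k > 0 (xy lies entirely in the first α^p). Then xy²z = α^(p+k) β α^p, which is not a palindrome since p+k ≠ p.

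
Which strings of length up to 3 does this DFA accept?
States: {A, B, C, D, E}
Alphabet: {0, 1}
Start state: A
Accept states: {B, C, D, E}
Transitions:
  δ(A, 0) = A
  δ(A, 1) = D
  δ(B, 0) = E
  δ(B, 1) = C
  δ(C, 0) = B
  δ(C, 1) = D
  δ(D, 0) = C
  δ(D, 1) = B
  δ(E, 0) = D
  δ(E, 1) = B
1, 01, 10, 11, 001, 010, 011, 100, 101, 110, 111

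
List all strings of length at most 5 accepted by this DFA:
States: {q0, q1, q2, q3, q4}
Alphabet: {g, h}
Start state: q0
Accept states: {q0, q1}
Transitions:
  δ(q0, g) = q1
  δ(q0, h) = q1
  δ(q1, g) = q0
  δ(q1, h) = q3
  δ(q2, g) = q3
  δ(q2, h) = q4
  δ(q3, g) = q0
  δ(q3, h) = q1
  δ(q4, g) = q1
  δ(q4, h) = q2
ε, g, h, gg, hg, ggg, ggh, ghg, ghh, hgg, hgh, hhg, hhh, gggg, gghg, ghgg, ghgh, ghhg, hggg, hghg, hhgg, hhgh, hhhg, ggggg, ggggh, ggghg, ggghh, gghgg, gghgh, gghhg, gghhh, ghggg, ghghg, ghhgg, ghhgh, ghhhg, ghhhh, hgggg, hgggh, hgghg, hgghh, hghgg, hghgh, hghhg, hghhh, hhggg, hhghg, hhhgg, hhhgh, hhhhg, hhhhh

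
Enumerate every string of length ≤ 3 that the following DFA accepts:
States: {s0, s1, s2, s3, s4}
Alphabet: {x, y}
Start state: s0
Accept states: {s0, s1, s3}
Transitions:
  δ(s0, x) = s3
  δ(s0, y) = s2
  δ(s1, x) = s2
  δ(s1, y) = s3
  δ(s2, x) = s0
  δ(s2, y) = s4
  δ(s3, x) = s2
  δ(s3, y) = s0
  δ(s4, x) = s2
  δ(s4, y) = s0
ε, x, xy, yx, xxx, xyx, yxx, yyy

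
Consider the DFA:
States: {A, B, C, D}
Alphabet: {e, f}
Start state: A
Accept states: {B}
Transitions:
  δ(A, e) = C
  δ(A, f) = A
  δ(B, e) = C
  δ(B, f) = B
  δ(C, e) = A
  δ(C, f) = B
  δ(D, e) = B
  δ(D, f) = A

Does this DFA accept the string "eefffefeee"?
Processing string "eefffefeee":
  A --e--> C
  C --e--> A
  A --f--> A
  A --f--> A
  A --f--> A
  A --e--> C
  C --f--> B
  B --e--> C
  C --e--> A
  A --e--> C
Final state: C
Accept states: {B}
No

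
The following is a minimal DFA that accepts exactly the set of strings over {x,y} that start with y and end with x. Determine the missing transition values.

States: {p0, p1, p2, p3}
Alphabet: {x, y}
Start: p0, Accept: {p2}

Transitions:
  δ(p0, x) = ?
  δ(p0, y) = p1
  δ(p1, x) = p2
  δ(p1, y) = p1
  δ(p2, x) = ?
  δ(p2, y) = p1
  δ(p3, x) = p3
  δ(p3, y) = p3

From the language and accept set, identify what each state tracks — p0: no input read; p1: started with y, last symbol y; p2: started with y, last symbol x; p3: started with x (dead).
Each missing δ(q, a) is the state matching the new tracked value after reading a.
δ(p0, x) = p3; δ(p2, x) = p2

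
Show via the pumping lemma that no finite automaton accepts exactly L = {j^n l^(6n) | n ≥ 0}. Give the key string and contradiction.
Assume L is regular with pumping length p. Idea: pumping the j-block breaks the 1:6 ratio.
Choose s = j^p l^(6p) (length 7p ≥ p). By the pumping lemma, s = xyz with |xy| ≤ p, |y| > 0, so y = j^k with k ≥ 1. Then xy²z = j^(p+k) l^(6p). For this to be in L we would need 6p = 6(p+k), i.e. 6k = 0, contradicting k ≥ 1. So xy²z ∉ L.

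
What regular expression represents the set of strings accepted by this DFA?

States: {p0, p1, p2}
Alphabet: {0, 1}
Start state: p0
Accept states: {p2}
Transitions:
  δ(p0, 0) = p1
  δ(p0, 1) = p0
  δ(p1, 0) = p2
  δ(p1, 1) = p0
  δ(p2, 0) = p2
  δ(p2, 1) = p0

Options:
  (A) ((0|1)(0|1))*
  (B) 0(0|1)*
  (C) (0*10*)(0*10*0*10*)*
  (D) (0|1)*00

Check each option against the DFA on short strings; one disagreement eliminates an option:
  (A) ((0|1)(0|1))*: on ε the DFA stays in p0 and rejects (p0 ∉ Accept), but the regex matches it → eliminate
  (B) 0(0|1)*: on '0' the DFA goes p0 → p1 and rejects (p1 ∉ Accept), but the regex matches it → eliminate
  (C) (0*10*)(0*10*0*10*)*: on '1' the DFA goes p0 → p0 and rejects (p0 ∉ Accept), but the regex matches it → eliminate
  (D) (0|1)*00: agrees with the DFA on every string of length ≤ 6
Only (D) is consistent with the DFA.
(D) (0|1)*00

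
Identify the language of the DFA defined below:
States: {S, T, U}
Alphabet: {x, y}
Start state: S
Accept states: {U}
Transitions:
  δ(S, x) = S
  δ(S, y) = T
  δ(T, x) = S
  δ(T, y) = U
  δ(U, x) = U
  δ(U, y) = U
Testing a few strings:
  'yxyx' → reject
  'x' → reject
  'y' → reject
  'yxyy' → accept
State roles: S=no progress toward yy; T=one trailing y; U=substring yy seen
All strings over {x,y} containing the substring yy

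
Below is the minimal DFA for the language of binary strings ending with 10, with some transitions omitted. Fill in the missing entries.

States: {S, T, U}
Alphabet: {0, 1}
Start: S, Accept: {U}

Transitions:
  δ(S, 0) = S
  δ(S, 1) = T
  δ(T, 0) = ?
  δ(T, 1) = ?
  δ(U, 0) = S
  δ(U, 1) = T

From the language and accept set, identify what each state tracks — S: no suffix match; T: one trailing 1; U: suffix is 10.
Each missing δ(q, a) is the state matching the new tracked value after reading a.
δ(T, 0) = U; δ(T, 1) = T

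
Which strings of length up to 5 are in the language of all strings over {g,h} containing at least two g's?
gg, ggg, ggh, ghg, hgg, gggg, gggh, gghg, gghh, ghgg, ghgh, ghhg, hggg, hggh, hghg, hhgg, ggggg, ggggh, ggghg, ggghh, gghgg, gghgh, gghhg, gghhh, ghggg, ghggh, ghghg, ghghh, ghhgg, ghhgh, ghhhg, hgggg, hgggh, hgghg, hgghh, hghgg, hghgh, hghhg, hhggg, hhggh, hhghg, hhhgg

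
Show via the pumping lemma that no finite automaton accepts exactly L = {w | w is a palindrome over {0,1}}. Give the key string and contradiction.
Assume L is regular with pumping length p. Idea: pumping the leading 0-block breaks the symmetry.
Choose s = 0^p 1 0^p (a palindrome of length 2p+1 ≥ p). By the pumping lemma, s = xyz with |xy| ≤ p, |y| > 0, so y = 0^k with k > 0 (xy lies entirely in the first 0^p). Then xy²z = 0^(p+k) 1 0^p, which is not a palindrome since p+k ≠ p.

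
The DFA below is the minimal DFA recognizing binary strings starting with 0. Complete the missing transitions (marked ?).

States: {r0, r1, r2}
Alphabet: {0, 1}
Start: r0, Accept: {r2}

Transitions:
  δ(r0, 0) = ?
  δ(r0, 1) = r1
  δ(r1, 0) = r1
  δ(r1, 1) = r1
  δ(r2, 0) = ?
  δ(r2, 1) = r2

From the language and accept set, identify what each state tracks — r0: no input read; r1: started with 1 (dead); r2: started with 0.
Each missing δ(q, a) is the state matching the new tracked value after reading a.
δ(r0, 0) = r2; δ(r2, 0) = r2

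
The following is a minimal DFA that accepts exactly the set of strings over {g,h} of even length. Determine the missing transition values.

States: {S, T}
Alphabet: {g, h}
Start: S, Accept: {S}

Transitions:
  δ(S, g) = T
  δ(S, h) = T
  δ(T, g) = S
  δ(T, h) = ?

From the language and accept set, identify what each state tracks — S: even length so far; T: odd length so far.
Each missing δ(q, a) is the state matching the new tracked value after reading a.
δ(T, h) = S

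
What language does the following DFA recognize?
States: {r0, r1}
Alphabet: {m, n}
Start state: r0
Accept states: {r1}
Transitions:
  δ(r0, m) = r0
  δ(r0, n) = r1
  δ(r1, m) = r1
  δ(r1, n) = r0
Testing a few strings:
  'mnm' → accept
  'nnm' → reject
  'mm' → reject
  'mmn' → accept
State roles: r0=even number of n's so far; r1=odd number of n's so far
All strings over {m,n} with an odd number of n's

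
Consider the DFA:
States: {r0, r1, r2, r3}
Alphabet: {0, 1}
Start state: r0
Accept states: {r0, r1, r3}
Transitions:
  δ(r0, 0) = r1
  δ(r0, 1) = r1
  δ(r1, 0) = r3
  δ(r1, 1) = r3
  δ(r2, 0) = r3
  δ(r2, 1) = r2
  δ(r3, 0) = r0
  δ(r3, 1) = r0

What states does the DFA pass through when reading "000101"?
read '0': r0 → r1
  read '0': r1 → r3
  read '0': r3 → r0
  read '1': r0 → r1
  read '0': r1 → r3
  read '1': r3 → r0
r0 -> r1 -> r3 -> r0 -> r1 -> r3 -> r0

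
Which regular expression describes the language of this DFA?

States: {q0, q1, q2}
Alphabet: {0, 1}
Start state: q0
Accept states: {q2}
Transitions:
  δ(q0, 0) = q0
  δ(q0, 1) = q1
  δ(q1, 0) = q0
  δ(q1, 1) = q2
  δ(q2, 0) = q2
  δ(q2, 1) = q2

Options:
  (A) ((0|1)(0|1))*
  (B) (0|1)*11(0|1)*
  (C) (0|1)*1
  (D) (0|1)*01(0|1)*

Check each option against the DFA on short strings; one disagreement eliminates an option:
  (A) ((0|1)(0|1))*: on ε the DFA stays in q0 and rejects (q0 ∉ Accept), but the regex matches it → eliminate
  (B) (0|1)*11(0|1)*: agrees with the DFA on every string of length ≤ 6
  (C) (0|1)*1: on '1' the DFA goes q0 → q1 and rejects (q1 ∉ Accept), but the regex matches it → eliminate
  (D) (0|1)*01(0|1)*: on '01' the DFA goes q0 → q0 → q1 and rejects (q1 ∉ Accept), but the regex matches it → eliminate
Only (B) is consistent with the DFA.
(B) (0|1)*11(0|1)*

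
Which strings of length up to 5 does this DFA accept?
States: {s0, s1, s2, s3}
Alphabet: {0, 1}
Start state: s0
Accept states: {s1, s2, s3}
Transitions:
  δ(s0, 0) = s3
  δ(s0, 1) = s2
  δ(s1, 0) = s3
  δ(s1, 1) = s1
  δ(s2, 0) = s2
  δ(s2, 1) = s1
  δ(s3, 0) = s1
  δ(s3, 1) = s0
0, 1, 00, 10, 11, 000, 001, 010, 011, 100, 101, 110, 111, 0000, 0010, 0011, 0100, 0110, 0111, 1000, 1001, 1010, 1011, 1100, 1110, 1111, 00000, 00001, 00010, 00011, 00100, 00110, 00111, 01000, 01001, 01010, 01011, 01100, 01101, 01110, 01111, 10000, 10001, 10010, 10011, 10100, 10110, 10111, 11000, 11001, 11010, 11011, 11100, 11110, 11111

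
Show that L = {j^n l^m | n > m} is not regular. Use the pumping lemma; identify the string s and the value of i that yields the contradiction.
Assume L is regular with pumping length p. Idea: pumping down the j-block drops the j-count to at most the l-count.
Choose s = j^(p+1) l^p ∈ L (|s| = 2p+1 ≥ p). By the pumping lemma, s = xyz with |xy| ≤ p, |y| > 0, so y = j^k with k ≥ 1. Take i = 0: xz = j^(p+1−k) l^p. Since k ≥ 1, p+1−k ≤ p, so the number of j's is no longer strictly greater than the number of l's, hence xz ∉ L.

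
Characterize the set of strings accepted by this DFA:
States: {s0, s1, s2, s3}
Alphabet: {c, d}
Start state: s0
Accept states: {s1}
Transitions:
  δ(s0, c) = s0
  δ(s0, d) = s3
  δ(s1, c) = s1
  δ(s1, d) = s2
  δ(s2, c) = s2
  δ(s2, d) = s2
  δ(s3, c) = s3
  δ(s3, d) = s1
Testing a few strings:
  'ccd' → reject
  'dc' → reject
  'cd' → reject
  'ddd' → reject
State roles: s0=zero d's; s1=two d's; s2=≥ three d's (dead); s3=one d
All strings over {c,d} containing exactly two d's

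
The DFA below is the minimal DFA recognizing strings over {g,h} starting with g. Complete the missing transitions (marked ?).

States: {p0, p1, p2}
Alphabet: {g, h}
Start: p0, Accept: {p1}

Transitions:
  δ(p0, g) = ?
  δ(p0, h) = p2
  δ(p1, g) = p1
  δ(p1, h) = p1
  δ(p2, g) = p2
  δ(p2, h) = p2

From the language and accept set, identify what each state tracks — p0: no input read; p1: started with g; p2: started with h (dead).
Each missing δ(q, a) is the state matching the new tracked value after reading a.
δ(p0, g) = p1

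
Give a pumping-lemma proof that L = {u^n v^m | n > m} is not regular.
Assume L is regular with pumping length p. Idea: pumping down the u-block drops the u-count to at most the v-count.
Choose s = u^(p+1) v^p ∈ L (|s| = 2p+1 ≥ p). By the pumping lemma, s = xyz with |xy| ≤ p, |y| > 0, so y = u^k with k ≥ 1. Take i = 0: xz = u^(p+1−k) v^p. Since k ≥ 1, p+1−k ≤ p, so the number of u's is no longer strictly greater than the number of v's, hence xz ∉ L.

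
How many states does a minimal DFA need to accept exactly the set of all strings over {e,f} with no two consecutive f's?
By Myhill–Nerode, count the distinguishable equivalence classes: three classes — safe with last≠f / safe with last=f / ff seen (dead).
3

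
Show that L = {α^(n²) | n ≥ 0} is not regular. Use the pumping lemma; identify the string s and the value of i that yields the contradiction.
Assume L is regular with pumping length p. Idea: pumping adds a fixed amount, but gaps between consecutive squares grow.
Choose s = α^(p²) (length p² ≥ p). By the pumping lemma, s = xyz with |xy| ≤ p, |y| > 0, so |y| = k with 1 ≤ k ≤ p. Then |xy²z| = p²+k. Since p² < p²+k ≤ p²+p < (p+1)², the length p²+k lies strictly between consecutive squares, so it is not a perfect square and xy²z ∉ L.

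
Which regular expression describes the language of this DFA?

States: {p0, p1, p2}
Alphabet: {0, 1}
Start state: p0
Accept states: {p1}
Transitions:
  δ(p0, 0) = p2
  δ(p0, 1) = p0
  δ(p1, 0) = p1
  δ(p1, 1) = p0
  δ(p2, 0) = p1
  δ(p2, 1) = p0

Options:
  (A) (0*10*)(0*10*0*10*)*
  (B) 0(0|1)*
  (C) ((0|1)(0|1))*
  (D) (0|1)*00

Check each option against the DFA on short strings; one disagreement eliminates an option:
  (A) (0*10*)(0*10*0*10*)*: on '1' the DFA goes p0 → p0 and rejects (p0 ∉ Accept), but the regex matches it → eliminate
  (B) 0(0|1)*: on '0' the DFA goes p0 → p2 and rejects (p2 ∉ Accept), but the regex matches it → eliminate
  (C) ((0|1)(0|1))*: on ε the DFA stays in p0 and rejects (p0 ∉ Accept), but the regex matches it → eliminate
  (D) (0|1)*00: agrees with the DFA on every string of length ≤ 6
Only (D) is consistent with the DFA.
(D) (0|1)*00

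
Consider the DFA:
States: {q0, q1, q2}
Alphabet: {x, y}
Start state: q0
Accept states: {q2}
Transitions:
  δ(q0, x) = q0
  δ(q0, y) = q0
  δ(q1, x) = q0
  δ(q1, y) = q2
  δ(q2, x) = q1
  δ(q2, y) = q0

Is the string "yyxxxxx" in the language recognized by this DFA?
Processing string "yyxxxxx":
  q0 --y--> q0
  q0 --y--> q0
  q0 --x--> q0
  q0 --x--> q0
  q0 --x--> q0
  q0 --x--> q0
  q0 --x--> q0
Final state: q0
Accept states: {q2}
No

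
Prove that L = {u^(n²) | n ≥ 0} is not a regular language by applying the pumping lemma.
Assume L is regular with pumping length p. Idea: pumping adds a fixed amount, but gaps between consecutive squares grow.
Choose s = u^(p²) (length p² ≥ p). By the pumping lemma, s = xyz with |xy| ≤ p, |y| > 0, so |y| = k with 1 ≤ k ≤ p. Then |xy²z| = p²+k. Since p² < p²+k ≤ p²+p < (p+1)², the length p²+k lies strictly between consecutive squares, so it is not a perfect square and xy²z ∉ L.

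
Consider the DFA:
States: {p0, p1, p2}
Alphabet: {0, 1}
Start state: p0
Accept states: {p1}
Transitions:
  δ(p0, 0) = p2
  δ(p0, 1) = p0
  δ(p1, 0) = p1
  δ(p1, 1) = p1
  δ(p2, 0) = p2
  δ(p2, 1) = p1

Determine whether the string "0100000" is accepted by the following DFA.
Processing string "0100000":
  p0 --0--> p2
  p2 --1--> p1
  p1 --0--> p1
  p1 --0--> p1
  p1 --0--> p1
  p1 --0--> p1
  p1 --0--> p1
Final state: p1
Accept states: {p1}
Yes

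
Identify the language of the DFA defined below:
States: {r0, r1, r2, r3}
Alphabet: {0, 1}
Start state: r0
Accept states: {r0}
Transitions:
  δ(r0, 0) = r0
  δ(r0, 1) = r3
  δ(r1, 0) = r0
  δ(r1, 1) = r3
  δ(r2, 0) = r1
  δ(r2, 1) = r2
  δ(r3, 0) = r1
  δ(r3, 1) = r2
Testing a few strings:
  '10' → reject
  '0' → accept
  '1' → reject
  '010' → reject
State roles: r0=value ≡ 0 (mod 4); r1=value ≡ 2 (mod 4); r2=value ≡ 3 (mod 4); r3=value ≡ 1 (mod 4)
All binary strings representing a multiple of 4 (read in base 2; leading zeros allowed and ε counts as 0)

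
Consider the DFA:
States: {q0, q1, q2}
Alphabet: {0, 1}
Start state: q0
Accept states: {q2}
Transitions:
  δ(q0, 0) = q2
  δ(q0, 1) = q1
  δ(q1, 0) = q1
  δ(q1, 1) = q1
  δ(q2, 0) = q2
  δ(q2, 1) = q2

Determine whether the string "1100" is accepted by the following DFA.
Processing string "1100":
  q0 --1--> q1
  q1 --1--> q1
  q1 --0--> q1
  q1 --0--> q1
Final state: q1
Accept states: {q2}
No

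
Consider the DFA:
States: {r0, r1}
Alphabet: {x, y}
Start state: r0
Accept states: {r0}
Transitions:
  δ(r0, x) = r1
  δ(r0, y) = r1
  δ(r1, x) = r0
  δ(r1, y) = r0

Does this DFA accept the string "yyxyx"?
Processing string "yyxyx":
  r0 --y--> r1
  r1 --y--> r0
  r0 --x--> r1
  r1 --y--> r0
  r0 --x--> r1
Final state: r1
Accept states: {r0}
No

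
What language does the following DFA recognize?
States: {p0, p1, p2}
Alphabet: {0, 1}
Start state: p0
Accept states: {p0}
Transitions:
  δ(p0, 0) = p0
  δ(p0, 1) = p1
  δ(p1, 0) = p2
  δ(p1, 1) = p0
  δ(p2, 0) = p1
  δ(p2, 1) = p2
Testing a few strings:
  '0' → accept
  '1100' → accept
  '1000' → reject
  '10' → reject
State roles: p0=value ≡ 0 (mod 3); p1=value ≡ 1 (mod 3); p2=value ≡ 2 (mod 3)
All binary strings representing a multiple of 3 (read in base 2; leading zeros allowed and ε counts as 0)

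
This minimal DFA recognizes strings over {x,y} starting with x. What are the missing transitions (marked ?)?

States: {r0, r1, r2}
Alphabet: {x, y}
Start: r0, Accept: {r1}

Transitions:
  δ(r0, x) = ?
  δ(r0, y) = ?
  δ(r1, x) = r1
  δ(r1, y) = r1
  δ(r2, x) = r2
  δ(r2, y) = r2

From the language and accept set, identify what each state tracks — r0: no input read; r1: started with x; r2: started with y (dead).
Each missing δ(q, a) is the state matching the new tracked value after reading a.
δ(r0, x) = r1; δ(r0, y) = r2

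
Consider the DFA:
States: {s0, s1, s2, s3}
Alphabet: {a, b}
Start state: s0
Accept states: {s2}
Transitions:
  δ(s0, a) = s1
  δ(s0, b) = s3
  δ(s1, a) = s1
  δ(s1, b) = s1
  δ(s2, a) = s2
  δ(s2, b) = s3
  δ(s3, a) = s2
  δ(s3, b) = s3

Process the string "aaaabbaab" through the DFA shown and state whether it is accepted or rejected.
Processing string "aaaabbaab":
  s0 --a--> s1
  s1 --a--> s1
  s1 --a--> s1
  s1 --a--> s1
  s1 --b--> s1
  s1 --b--> s1
  s1 --a--> s1
  s1 --a--> s1
  s1 --b--> s1
Final state: s1
Accept states: {s2}
No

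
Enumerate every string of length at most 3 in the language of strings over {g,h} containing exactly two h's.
hh, ghh, hgh, hhg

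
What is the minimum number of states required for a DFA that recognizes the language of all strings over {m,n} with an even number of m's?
By Myhill–Nerode, count the distinguishable equivalence classes: two classes — parity of the count of m's.
2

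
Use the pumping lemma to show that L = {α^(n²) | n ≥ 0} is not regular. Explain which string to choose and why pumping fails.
Assume L is regular with pumping length p. Idea: pumping adds a fixed amount, but gaps between consecutive squares grow.
Choose s = α^(p²) (length p² ≥ p). By the pumping lemma, s = xyz with |xy| ≤ p, |y| > 0, so |y| = k with 1 ≤ k ≤ p. Then |xy²z| = p²+k. Since p² < p²+k ≤ p²+p < (p+1)², the length p²+k lies strictly between consecutive squares, so it is not a perfect square and xy²z ∉ L.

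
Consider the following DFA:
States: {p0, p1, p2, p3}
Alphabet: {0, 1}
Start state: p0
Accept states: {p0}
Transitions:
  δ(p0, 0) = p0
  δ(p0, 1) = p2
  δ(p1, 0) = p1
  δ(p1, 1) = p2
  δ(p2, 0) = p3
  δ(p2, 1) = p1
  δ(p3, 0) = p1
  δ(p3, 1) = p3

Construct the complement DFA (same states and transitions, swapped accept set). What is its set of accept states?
Complement accept states = All states \ Original accept states
= {p0, p1, p2, p3} \ {p0}
{p1, p2, p3}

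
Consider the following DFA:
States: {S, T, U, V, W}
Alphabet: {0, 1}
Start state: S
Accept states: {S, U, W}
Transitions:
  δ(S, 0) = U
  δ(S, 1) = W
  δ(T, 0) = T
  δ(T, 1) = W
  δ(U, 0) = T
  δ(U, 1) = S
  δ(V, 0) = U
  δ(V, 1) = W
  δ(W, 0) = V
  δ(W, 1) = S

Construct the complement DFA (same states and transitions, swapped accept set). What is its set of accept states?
Complement accept states = All states \ Original accept states
= {S, T, U, V, W} \ {S, U, W}
{T, V}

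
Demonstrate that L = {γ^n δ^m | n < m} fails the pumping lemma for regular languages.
Assume L is regular with pumping length p. Idea: pumping up the γ-block makes the γ-count reach the δ-count.
Choose s = γ^p δ^(p+1) ∈ L. By the pumping lemma, s = xyz with |xy| ≤ p, |y| > 0, so y = γ^k with k ≥ 1. Then xy²z = γ^(p+k) δ^(p+1). Since p+k ≥ p+1, the number of γ's is no longer strictly less than the number of δ's, so xy²z ∉ L.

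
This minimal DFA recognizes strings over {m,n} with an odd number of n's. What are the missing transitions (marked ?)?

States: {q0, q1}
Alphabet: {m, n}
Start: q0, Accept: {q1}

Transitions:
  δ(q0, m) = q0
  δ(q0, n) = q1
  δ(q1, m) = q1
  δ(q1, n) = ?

From the language and accept set, identify what each state tracks — q0: even number of n's so far; q1: odd number of n's so far.
Each missing δ(q, a) is the state matching the new tracked value after reading a.
δ(q1, n) = q0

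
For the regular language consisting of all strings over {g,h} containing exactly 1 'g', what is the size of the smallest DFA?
By Myhill–Nerode, count the distinguishable equivalence classes: 3 classes — having seen 0, 1, or >1 copies of 'g'; the count-1 class is the only accepting one and >1 is dead.
3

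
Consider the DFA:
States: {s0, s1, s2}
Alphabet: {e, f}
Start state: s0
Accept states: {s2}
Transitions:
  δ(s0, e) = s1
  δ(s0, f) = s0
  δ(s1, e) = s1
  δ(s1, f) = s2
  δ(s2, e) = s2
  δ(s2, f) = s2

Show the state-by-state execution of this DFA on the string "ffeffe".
read 'f': s0 → s0
  read 'f': s0 → s0
  read 'e': s0 → s1
  read 'f': s1 → s2
  read 'f': s2 → s2
  read 'e': s2 → s2
s0 -> s0 -> s0 -> s1 -> s2 -> s2 -> s2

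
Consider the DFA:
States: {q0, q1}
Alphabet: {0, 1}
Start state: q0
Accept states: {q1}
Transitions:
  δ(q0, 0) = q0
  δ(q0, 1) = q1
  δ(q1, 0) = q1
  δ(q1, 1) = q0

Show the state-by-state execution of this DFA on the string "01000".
read '0': q0 → q0
  read '1': q0 → q1
  read '0': q1 → q1
  read '0': q1 → q1
  read '0': q1 → q1
q0 -> q0 -> q1 -> q1 -> q1 -> q1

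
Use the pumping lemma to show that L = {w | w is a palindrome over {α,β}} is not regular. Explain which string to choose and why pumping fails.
Assume L is regular with pumping length p. Idea: pumping the leading α-block breaks the symmetry.
Choose s = α^p β α^p (a palindrome of length 2p+1 ≥ p). By the pumping lemma, s = xyz with |xy| ≤ p, |y| > 0, so y = α^k with k > 0 (xy lies entirely in the first α^p). Then xy²z = α^(p+k) β α^p, which is not a palindrome since p+k ≠ p.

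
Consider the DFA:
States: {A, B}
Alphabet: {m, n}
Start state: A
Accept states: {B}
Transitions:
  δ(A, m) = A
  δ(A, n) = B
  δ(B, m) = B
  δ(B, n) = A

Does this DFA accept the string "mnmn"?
Processing string "mnmn":
  A --m--> A
  A --n--> B
  B --m--> B
  B --n--> A
Final state: A
Accept states: {B}
No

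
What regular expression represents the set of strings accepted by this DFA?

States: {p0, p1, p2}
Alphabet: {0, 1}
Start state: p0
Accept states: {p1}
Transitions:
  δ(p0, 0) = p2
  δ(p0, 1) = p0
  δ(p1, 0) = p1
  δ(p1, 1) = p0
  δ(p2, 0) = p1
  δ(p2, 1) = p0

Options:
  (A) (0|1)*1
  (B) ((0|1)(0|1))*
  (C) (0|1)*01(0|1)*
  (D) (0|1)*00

Check each option against the DFA on short strings; one disagreement eliminates an option:
  (A) (0|1)*1: on '1' the DFA goes p0 → p0 and rejects (p0 ∉ Accept), but the regex matches it → eliminate
  (B) ((0|1)(0|1))*: on ε the DFA stays in p0 and rejects (p0 ∉ Accept), but the regex matches it → eliminate
  (C) (0|1)*01(0|1)*: on '00' the DFA goes p0 → p2 → p1 and accepts (p1 ∈ Accept), but the regex does not match it → eliminate
  (D) (0|1)*00: agrees with the DFA on every string of length ≤ 6
Only (D) is consistent with the DFA.
(D) (0|1)*00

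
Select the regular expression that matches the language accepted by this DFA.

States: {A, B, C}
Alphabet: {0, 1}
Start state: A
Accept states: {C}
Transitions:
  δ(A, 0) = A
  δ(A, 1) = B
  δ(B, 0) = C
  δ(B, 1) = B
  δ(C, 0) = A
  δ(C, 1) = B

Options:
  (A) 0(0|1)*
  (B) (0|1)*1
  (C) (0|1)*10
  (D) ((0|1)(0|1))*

Check each option against the DFA on short strings; one disagreement eliminates an option:
  (A) 0(0|1)*: on '0' the DFA goes A → A and rejects (A ∉ Accept), but the regex matches it → eliminate
  (B) (0|1)*1: on '1' the DFA goes A → B and rejects (B ∉ Accept), but the regex matches it → eliminate
  (C) (0|1)*10: agrees with the DFA on every string of length ≤ 6
  (D) ((0|1)(0|1))*: on ε the DFA stays in A and rejects (A ∉ Accept), but the regex matches it → eliminate
Only (C) is consistent with the DFA.
(C) (0|1)*10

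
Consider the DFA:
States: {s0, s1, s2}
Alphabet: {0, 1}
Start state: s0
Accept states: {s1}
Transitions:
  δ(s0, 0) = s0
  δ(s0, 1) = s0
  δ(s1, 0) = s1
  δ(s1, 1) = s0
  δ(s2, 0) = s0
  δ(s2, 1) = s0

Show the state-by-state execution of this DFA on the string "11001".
read '1': s0 → s0
  read '1': s0 → s0
  read '0': s0 → s0
  read '0': s0 → s0
  read '1': s0 → s0
s0 -> s0 -> s0 -> s0 -> s0 -> s0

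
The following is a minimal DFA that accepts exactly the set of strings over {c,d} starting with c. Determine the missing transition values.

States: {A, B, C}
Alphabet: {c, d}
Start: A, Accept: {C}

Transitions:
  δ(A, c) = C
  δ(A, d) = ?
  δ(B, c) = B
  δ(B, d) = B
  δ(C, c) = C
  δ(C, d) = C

From the language and accept set, identify what each state tracks — A: no input read; B: started with d (dead); C: started with c.
Each missing δ(q, a) is the state matching the new tracked value after reading a.
δ(A, d) = B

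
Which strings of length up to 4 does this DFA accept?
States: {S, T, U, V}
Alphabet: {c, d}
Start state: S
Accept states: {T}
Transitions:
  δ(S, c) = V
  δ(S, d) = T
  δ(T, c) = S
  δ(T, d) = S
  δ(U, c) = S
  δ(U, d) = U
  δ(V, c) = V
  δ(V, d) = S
d, cdd, dcd, ddd, ccdd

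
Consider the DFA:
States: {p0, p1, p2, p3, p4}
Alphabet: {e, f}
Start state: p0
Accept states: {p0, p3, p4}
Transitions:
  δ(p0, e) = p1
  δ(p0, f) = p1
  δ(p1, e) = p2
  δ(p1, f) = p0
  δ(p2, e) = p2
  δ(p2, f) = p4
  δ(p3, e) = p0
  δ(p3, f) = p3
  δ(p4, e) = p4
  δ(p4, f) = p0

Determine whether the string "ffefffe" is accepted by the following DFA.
Processing string "ffefffe":
  p0 --f--> p1
  p1 --f--> p0
  p0 --e--> p1
  p1 --f--> p0
  p0 --f--> p1
  p1 --f--> p0
  p0 --e--> p1
Final state: p1
Accept states: {p0, p3, p4}
No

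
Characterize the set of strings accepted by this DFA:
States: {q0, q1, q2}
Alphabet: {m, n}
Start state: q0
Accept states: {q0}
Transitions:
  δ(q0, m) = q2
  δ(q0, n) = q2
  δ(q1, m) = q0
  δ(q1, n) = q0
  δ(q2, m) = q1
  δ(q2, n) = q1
Testing a few strings:
  'nnm' → accept
  'nnnn' → reject
  'n' → reject
  'mm' → reject
State roles: q0=length ≡ 0 (mod 3); q1=length ≡ 2 (mod 3); q2=length ≡ 1 (mod 3)
All strings over {m,n} whose length is a multiple of 3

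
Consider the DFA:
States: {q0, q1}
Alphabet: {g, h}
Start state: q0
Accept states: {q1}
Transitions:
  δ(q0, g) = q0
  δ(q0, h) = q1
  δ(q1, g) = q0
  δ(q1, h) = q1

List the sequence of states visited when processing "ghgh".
read 'g': q0 → q0
  read 'h': q0 → q1
  read 'g': q1 → q0
  read 'h': q0 → q1
q0 -> q0 -> q1 -> q0 -> q1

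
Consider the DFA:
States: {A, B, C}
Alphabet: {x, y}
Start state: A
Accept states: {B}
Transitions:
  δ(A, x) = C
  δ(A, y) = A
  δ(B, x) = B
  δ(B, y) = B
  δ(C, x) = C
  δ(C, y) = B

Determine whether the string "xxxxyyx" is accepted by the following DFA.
Processing string "xxxxyyx":
  A --x--> C
  C --x--> C
  C --x--> C
  C --x--> C
  C --y--> B
  B --y--> B
  B --x--> B
Final state: B
Accept states: {B}
Yes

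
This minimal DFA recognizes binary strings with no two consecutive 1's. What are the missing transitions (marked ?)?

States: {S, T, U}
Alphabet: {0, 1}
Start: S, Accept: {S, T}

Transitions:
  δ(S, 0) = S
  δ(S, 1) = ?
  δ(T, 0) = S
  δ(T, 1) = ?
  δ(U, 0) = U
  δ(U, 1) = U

From the language and accept set, identify what each state tracks — S: last symbol not 1 (ok); T: last symbol 1 (ok); U: saw 11 (dead).
Each missing δ(q, a) is the state matching the new tracked value after reading a.
δ(S, 1) = T; δ(T, 1) = U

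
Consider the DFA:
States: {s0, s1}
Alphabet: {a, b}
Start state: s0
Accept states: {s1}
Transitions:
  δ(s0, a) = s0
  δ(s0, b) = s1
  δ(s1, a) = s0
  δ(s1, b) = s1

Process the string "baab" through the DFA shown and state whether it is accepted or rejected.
Processing string "baab":
  s0 --b--> s1
  s1 --a--> s0
  s0 --a--> s0
  s0 --b--> s1
Final state: s1
Accept states: {s1}
Yes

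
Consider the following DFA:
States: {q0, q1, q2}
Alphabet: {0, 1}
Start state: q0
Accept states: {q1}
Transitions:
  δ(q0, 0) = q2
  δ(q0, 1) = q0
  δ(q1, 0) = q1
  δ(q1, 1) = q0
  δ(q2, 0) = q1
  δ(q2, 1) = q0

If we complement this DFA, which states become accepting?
Complement accept states = All states \ Original accept states
= {q0, q1, q2} \ {q1}
{q0, q2}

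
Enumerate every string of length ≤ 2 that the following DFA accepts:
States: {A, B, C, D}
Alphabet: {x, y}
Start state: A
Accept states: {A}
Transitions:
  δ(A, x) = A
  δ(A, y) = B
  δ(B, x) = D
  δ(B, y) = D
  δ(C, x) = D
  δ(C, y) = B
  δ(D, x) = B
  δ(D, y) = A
ε, x, xx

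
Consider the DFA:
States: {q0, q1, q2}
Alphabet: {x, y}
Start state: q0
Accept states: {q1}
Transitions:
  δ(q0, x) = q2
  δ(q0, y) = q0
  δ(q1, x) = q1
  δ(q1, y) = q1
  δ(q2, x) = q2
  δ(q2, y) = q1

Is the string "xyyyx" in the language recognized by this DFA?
Processing string "xyyyx":
  q0 --x--> q2
  q2 --y--> q1
  q1 --y--> q1
  q1 --y--> q1
  q1 --x--> q1
Final state: q1
Accept states: {q1}
Yes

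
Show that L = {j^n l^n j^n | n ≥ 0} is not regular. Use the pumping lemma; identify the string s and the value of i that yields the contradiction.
Assume L is regular with pumping length p. Idea: pumping the first j-block unbalances it against the other two.
Choose s = j^p l^p j^p ∈ L (|s| = 3p ≥ p). By the pumping lemma, s = xyz with |xy| ≤ p, |y| > 0, so y = j^k with k ≥ 1, inside the first j-block. Then xy²z = j^(p+k) l^p j^p. The first block has length p+k ≠ p, so the three block lengths are no longer equal and xy²z ∉ L.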